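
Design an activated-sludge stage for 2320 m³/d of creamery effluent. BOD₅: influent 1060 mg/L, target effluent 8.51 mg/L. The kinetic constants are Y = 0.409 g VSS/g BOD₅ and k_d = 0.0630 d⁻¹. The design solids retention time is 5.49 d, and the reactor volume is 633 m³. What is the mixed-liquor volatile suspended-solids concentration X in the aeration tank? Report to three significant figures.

Solving the biomass balance for X: X = Y Q (S₀−S) θ_c / [V (1+k_d θ_c)] = 0.409 × 2320 × (1060 − 8.51) × 5.49 / [633 × (1 + 0.0630 × 5.49)] = 6430 mg/L.

X ≈ 6430 mg/L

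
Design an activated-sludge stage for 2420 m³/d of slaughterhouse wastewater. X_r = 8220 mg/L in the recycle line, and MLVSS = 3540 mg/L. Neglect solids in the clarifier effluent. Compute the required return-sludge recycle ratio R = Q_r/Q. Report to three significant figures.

R = Q_r/Q = X/(X_r − X) = 3540 / (8220 − 3540) = 0.7564.

R ≈ 0.756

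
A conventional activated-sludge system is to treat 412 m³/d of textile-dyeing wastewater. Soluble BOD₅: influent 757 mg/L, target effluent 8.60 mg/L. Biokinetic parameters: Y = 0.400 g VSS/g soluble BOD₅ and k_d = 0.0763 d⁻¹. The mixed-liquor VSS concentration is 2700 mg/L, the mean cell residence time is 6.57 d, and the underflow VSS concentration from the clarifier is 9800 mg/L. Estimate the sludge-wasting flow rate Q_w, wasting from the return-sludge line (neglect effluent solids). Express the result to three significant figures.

Rearranging the biomass balance for a CMAS with decay, V = Y·Q·ΔS·θ_c / [X·(1+k_d θ_c)] = 0.400 × 412 × (757 − 8.60) × 6.57 / [2700 × (1 + 0.0763 × 6.57)] = 8.1×10^5 / 4053 = 199.9 m³.
Wasting from the return line (neglecting effluent solids): Q_w = V·X / (θ_c·X_r) = 199.9 × 2700 / (6.57 × 9800) = 8.383 m³/d.

Q_w ≈ 8.38 m³/d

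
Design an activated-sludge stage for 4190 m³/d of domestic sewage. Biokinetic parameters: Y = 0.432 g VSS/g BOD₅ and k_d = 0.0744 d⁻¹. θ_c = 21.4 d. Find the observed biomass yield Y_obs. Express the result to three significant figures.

Y_obs ≈ 0.167 g VSS/g BOD₅

Observed yield with endogenous decay: Y_obs = Y / (1 + k_d·θ_c) = 0.432 / (1 + 0.0744 × 21.4) = 0.432 / 2.592 = 0.1667 g VSS/g BOD₅.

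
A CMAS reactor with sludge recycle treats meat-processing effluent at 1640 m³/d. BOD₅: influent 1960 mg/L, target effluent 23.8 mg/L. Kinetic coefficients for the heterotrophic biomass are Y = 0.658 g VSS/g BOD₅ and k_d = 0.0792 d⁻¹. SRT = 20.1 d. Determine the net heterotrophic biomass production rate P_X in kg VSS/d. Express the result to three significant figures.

P_X ≈ 806 kg VSS/d

Correct the yield for decay: Y_obs = Y/(1 + k_d θ_c) = 0.658 / (1 + 0.0792 × 20.1) = 0.658 / 2.592 = 0.2539.
Mass of BOD₅ removed per day: Q(S₀ − S) = 1640 × 1936 g/m³ = 3175 kg/d.
So the net sludge growth is P_X = 0.2539 × 3175 = 806.1 kg VSS/d.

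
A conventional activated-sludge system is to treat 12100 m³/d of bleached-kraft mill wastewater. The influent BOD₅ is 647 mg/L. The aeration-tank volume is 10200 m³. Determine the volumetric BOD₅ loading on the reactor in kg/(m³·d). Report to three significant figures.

L_v ≈ 0.768 kg BOD₅/(m³·d)

L_v = Q S₀ / V = 12100 × 647 × 10⁻³ / 10200 = 0.7675 kg/(m³·d).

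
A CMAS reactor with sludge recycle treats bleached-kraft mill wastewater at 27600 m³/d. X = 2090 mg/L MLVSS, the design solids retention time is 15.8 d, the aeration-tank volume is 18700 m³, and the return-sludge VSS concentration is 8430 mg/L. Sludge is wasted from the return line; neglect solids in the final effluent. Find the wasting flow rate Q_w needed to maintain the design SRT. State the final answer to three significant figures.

Q_w ≈ 293 m³/d

Wasting from the return line (neglecting effluent solids): Q_w = V·X / (θ_c·X_r) = 18700 × 2090 / (15.8 × 8430) = 293.4 m³/d.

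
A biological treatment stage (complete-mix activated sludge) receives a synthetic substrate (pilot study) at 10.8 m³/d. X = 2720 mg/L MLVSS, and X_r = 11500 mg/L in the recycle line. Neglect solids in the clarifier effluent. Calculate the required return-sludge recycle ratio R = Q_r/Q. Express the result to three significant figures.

Solids balance on the clarifier gives (1+R)X = R·X_r, so R = X/(X_r − X) = 2720 / (11500 − 2720) = 0.3098.

R ≈ 0.310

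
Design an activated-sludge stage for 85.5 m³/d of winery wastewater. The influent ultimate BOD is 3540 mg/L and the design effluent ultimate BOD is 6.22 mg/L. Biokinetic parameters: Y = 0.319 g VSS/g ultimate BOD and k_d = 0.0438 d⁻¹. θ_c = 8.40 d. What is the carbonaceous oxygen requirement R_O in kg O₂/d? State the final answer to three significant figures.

R_O ≈ 202 kg O₂/d

The observed yield is Y_obs = Y/(1 + k_d·θ_c) = 0.319 / (1 + 0.0438 × 8.40) = 0.319 / 1.368 = 0.2332 g VSS per g ultimate BOD removed.
ΔS = 3540 − 6.22 = 3534 mg/L, so the substrate removal rate is 85.5 × 3534/1000 = 302.1 kg ultimate BOD/d.
Net sludge production P_X = 0.2332 × 302.1 = 70.46 kg VSS/d.
Carbonaceous O₂ demand = substrate oxidised − cell-mass equivalent = 302.1 − 1.42 × 70.46 = 202.1 kg O₂/d.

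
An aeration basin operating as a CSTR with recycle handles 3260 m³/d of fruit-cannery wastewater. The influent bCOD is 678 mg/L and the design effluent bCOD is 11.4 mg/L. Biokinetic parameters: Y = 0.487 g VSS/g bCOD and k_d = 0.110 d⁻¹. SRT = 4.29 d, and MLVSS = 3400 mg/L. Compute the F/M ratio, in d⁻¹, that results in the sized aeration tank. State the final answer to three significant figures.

From the SRT design equation V = Y Q (S₀−S) θ_c / [X (1 + k_d θ_c)] = 0.487 × 3260 × (678 − 11.4) × 4.29 / [3400 × (1 + 0.110 × 4.29)] = 4.54×10^6 / 5004 = 907.2 m³.
F/M = Q·S₀ / (V·X) = 3260 × 678 / (907.2 × 3400) = 0.7166 g bCOD·(g VSS·d)⁻¹.

F/M ≈ 0.717 d⁻¹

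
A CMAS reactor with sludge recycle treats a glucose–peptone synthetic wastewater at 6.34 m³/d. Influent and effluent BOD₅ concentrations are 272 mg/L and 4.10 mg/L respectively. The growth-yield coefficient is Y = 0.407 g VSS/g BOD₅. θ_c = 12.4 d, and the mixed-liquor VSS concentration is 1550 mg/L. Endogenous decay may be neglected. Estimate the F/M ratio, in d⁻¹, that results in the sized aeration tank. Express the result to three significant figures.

F/M ≈ 0.201 d⁻¹

Biomass mass balance (decay neglected): V·X = Y·Q·(S₀ − S)·θ_c, so V = 0.407 × 6.34 × (272 − 4.10) × 12.4 / 1550 = 5.530 m³.
Food-to-microorganism ratio F/M = Q S₀ / (V X) = 6.34 × 272 / (5.530 × 1550) = 0.2012 d⁻¹.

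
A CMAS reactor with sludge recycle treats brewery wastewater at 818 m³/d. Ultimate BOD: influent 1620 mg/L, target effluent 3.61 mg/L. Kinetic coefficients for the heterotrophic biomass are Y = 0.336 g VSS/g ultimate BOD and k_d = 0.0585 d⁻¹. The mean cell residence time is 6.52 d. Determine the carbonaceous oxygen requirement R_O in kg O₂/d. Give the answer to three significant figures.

The observed yield is Y_obs = Y/(1 + k_d·θ_c) = 0.336 / (1 + 0.0585 × 6.52) = 0.336 / 1.381 = 0.2432 g VSS per g ultimate BOD removed.
Substrate removed = Q·(S₀ − S) = 818 m³/d × (1620 − 3.61) g/m³ = 1.32×10^6 g/d = 1322 kg/d.
Net sludge production P_X = 0.2432 × 1322 = 321.6 kg VSS/d.
R_O = Q·(S₀ − S) − 1.42·P_X = 1322 − 1.42 × 321.6 = 865.5 kg O₂/d.

R_O ≈ 866 kg O₂/d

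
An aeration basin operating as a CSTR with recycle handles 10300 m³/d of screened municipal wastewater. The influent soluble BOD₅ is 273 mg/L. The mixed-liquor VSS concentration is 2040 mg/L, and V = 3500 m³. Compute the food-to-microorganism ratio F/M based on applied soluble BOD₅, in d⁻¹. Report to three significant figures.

F/M = Q·S₀ / (V·X) = 10300 × 273 / (3500 × 2040) = 0.3938 g soluble BOD₅·(g VSS·d)⁻¹.

F/M ≈ 0.394 d⁻¹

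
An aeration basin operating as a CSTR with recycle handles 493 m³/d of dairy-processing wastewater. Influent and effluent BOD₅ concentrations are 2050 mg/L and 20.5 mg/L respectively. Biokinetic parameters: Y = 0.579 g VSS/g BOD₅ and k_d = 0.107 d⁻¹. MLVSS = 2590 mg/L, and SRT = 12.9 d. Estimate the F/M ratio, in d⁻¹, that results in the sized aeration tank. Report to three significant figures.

Steady-state biomass mass balance: V·X·(1 + k_d·θ_c) = Y·Q·(S₀ − S)·θ_c, so V = 0.579 × 493 × (2050 − 20.5) × 12.9 / [2590 × (1 + 0.107 × 12.9)] = 7.47×10^6 / 6165 = 1212 m³.
F/M = applied load / biomass = Q·S₀/(V·X) = 493 × 2050 / (1212 × 2590) = 0.3219 d⁻¹.

F/M ≈ 0.322 d⁻¹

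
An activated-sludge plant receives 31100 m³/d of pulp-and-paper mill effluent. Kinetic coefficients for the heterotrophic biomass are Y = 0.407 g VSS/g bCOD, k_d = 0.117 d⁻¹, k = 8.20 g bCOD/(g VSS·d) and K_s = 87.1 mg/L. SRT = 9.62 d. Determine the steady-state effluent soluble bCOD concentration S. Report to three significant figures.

From the Monod/SRT balance for a CMAS, S = K_s·(1+k_d θ_c)/[θ_c·(Y k − k_d) − 1] = 87.1 × (1 + 0.117 × 9.62) / [9.62 × (0.407 × 8.20 − 0.117) − 1] = 185.1 / 29.98 = 6.175 mg/L.

S ≈ 6.18 mg/L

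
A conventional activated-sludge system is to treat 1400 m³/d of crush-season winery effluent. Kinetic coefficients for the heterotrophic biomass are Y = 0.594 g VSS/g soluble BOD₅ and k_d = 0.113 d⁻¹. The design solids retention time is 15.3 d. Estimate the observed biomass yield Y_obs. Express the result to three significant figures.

Y_obs ≈ 0.218 g VSS/g soluble BOD₅

Observed yield with endogenous decay: Y_obs = Y / (1 + k_d·θ_c) = 0.594 / (1 + 0.113 × 15.3) = 0.594 / 2.729 = 0.2177 g VSS/g soluble BOD₅.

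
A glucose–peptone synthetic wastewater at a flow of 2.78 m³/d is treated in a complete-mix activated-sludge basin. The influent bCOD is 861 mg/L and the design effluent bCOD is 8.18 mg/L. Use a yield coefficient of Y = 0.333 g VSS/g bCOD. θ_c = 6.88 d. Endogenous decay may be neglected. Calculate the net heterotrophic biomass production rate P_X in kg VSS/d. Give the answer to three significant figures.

Since k_d ≈ 0, Y_obs = Y = 0.333 g VSS/g bCOD.
Substrate removed = Q·(S₀ − S) = 2.78 m³/d × (861 − 8.18) g/m³ = 2.37×10^3 g/d = 2.371 kg/d.
Biomass produced: P_X = Y_obs·Q·ΔS = 0.3330 × 2.371 ≈ 0.7895 kg VSS/d.

P_X ≈ 0.789 kg VSS/d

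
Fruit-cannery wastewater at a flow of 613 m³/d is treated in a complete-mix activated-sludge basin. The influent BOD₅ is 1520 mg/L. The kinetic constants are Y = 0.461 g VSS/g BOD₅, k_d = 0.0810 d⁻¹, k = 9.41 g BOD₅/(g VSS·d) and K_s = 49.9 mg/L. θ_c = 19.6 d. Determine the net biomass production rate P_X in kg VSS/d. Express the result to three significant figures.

Effluent substrate depends only on kinetics and SRT: S = K_s(1 + k_d θ_c) / [θ_c(Yk − k_d) − 1] = 49.9 × (1 + 0.0810 × 19.6) / [19.6 × (0.461 × 9.41 − 0.0810) − 1] = 129.1 / 82.44 = 1.566 mg/L.
Y_obs = Y / (1 + k_d θ_c) = 0.461 / (1 + 0.0810 × 19.6) = 0.461 / 2.588 = 0.1782.
Substrate removed = Q·(S₀ − S) = 613 m³/d × (1520 − 1.57) g/m³ = 9.31×10^5 g/d = 930.8 kg/d.
Biomass produced: P_X = Y_obs·Q·ΔS = 0.1782 × 930.8 ≈ 165.8 kg VSS/d.

P_X ≈ 166 kg VSS/d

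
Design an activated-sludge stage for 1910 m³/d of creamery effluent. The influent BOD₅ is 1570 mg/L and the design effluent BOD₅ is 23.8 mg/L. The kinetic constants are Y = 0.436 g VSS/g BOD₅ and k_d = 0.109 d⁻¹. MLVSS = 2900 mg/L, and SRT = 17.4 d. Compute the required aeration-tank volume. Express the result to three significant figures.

V ≈ 2670 m³

Steady-state biomass mass balance: V·X·(1 + k_d·θ_c) = Y·Q·(S₀ − S)·θ_c, so V = 0.436 × 1910 × (1570 − 23.8) × 17.4 / [2900 × (1 + 0.109 × 17.4)] = 2.24×10^7 / 8400 = 2667 m³.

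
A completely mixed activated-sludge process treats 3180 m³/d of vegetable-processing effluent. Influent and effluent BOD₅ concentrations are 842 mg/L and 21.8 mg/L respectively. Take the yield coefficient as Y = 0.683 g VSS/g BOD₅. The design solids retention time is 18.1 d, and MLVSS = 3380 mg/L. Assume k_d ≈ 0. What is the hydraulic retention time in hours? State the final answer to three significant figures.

Biomass mass balance (decay neglected): V·X = Y·Q·(S₀ − S)·θ_c, so V = 0.683 × 3180 × (842 − 21.8) × 18.1 / 3380 = 9540 m³.
τ = V/Q = 9540/3180 = 3.000 d, or 72.00 h.

τ ≈ 72.0 h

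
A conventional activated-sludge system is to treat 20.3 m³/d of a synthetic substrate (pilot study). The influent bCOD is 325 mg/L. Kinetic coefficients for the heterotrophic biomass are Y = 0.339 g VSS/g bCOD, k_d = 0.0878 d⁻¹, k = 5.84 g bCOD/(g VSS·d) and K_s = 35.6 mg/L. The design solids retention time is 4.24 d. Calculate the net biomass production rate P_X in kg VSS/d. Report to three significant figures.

From the Monod/SRT balance for a CMAS, S = K_s·(1+k_d θ_c)/[θ_c·(Y k − k_d) − 1] = 35.6 × (1 + 0.0878 × 4.24) / [4.24 × (0.339 × 5.84 − 0.0878) − 1] = 48.85 / 7.022 = 6.957 mg/L.
Y_obs = Y / (1 + k_d θ_c) = 0.339 / (1 + 0.0878 × 4.24) = 0.339 / 1.372 = 0.2470.
Mass of bCOD removed per day: Q(S₀ − S) = 20.3 × 318.0 g/m³ = 6.456 kg/d.
Biomass produced: P_X = Y_obs·Q·ΔS = 0.2470 × 6.456 ≈ 1.595 kg VSS/d.

P_X ≈ 1.59 kg VSS/d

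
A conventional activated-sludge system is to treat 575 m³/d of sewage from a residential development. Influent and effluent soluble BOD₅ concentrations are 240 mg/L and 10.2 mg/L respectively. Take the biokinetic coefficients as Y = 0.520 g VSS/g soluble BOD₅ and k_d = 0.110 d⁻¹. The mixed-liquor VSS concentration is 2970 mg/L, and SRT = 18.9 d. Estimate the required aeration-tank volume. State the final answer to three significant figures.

From the SRT design equation V = Y Q (S₀−S) θ_c / [X (1 + k_d θ_c)] = 0.520 × 575 × (240 − 10.2) × 18.9 / [2970 × (1 + 0.110 × 18.9)] = 1.3×10^6 / 9145 = 142.0 m³.

V ≈ 142 m³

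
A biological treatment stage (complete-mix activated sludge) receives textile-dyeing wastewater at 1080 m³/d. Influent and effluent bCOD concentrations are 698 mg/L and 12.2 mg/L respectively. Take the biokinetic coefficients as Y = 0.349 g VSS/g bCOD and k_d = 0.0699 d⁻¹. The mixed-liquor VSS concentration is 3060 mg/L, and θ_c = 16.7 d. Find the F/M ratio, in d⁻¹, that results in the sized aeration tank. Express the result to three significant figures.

F/M ≈ 0.378 d⁻¹

From the SRT design equation V = Y Q (S₀−S) θ_c / [X (1 + k_d θ_c)] = 0.349 × 1080 × (698 − 12.2) × 16.7 / [3060 × (1 + 0.0699 × 16.7)] = 4.32×10^6 / 6632 = 650.9 m³.
F/M = applied load / biomass = Q·S₀/(V·X) = 1080 × 698 / (650.9 × 3060) = 0.3785 d⁻¹.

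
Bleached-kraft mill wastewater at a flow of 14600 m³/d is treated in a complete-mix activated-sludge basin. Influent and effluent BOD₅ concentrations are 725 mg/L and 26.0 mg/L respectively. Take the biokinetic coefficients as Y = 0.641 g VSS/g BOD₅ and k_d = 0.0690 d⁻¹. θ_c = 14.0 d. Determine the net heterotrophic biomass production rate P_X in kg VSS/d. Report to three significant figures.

P_X ≈ 3330 kg VSS/d

Observed yield with endogenous decay: Y_obs = Y / (1 + k_d·θ_c) = 0.641 / (1 + 0.0690 × 14.0) = 0.641 / 1.966 = 0.3260 g VSS/g BOD₅.
ΔS = 725 − 26.0 = 699.0 mg/L, so the substrate removal rate is 14600 × 699.0/1000 = 10205 kg BOD₅/d.
Biomass produced: P_X = Y_obs·Q·ΔS = 0.3260 × 10205 ≈ 3327 kg VSS/d.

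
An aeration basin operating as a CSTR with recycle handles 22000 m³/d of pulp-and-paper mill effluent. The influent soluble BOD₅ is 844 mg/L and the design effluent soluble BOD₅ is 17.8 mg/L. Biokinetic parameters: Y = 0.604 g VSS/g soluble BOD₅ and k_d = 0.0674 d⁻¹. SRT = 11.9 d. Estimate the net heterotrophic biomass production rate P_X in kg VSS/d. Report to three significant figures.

The observed yield is Y_obs = Y/(1 + k_d·θ_c) = 0.604 / (1 + 0.0674 × 11.9) = 0.604 / 1.802 = 0.3352 g VSS per g soluble BOD₅ removed.
Mass of soluble BOD₅ removed per day: Q(S₀ − S) = 22000 × 826.2 g/m³ = 18176 kg/d.
Biomass produced: P_X = Y_obs·Q·ΔS = 0.3352 × 18176 ≈ 6092 kg VSS/d.

P_X ≈ 6090 kg VSS/d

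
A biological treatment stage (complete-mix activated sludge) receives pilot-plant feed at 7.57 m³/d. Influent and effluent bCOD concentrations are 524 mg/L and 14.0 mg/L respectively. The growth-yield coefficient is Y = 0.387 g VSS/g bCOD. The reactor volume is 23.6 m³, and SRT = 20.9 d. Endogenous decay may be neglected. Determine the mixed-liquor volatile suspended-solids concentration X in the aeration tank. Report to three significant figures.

X = Y·Q·ΔS·θ_c / V = 0.387 × 7.57 × (524 − 14.0) × 20.9 / 23.6 = 1323 mg/L.

X ≈ 1320 mg/L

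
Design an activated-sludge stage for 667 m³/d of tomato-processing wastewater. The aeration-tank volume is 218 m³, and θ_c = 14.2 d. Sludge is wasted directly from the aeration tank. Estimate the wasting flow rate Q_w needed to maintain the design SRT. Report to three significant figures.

Q_w ≈ 15.4 m³/d

With mixed-liquor wasting, θ_c = V/Q_w, so Q_w = V/θ_c = 218.0/14.2 = 15.35 m³/d.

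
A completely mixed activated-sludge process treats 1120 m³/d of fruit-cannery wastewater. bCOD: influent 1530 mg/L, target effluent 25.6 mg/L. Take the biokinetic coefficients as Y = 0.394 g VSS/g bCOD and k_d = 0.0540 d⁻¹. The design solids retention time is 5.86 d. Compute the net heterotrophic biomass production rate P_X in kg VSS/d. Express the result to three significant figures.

P_X ≈ 504 kg VSS/d

The observed yield is Y_obs = Y/(1 + k_d·θ_c) = 0.394 / (1 + 0.0540 × 5.86) = 0.394 / 1.316 = 0.2993 g VSS per g bCOD removed.
Mass of bCOD removed per day: Q(S₀ − S) = 1120 × 1504 g/m³ = 1685 kg/d.
So the net sludge growth is P_X = 0.2993 × 1685 = 504.3 kg VSS/d.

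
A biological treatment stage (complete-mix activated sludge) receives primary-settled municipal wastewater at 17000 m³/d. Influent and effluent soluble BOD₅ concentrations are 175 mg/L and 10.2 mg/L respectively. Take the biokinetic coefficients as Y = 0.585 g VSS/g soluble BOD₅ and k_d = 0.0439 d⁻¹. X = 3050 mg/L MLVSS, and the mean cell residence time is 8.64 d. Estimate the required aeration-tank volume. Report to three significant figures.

Steady-state biomass mass balance: V·X·(1 + k_d·θ_c) = Y·Q·(S₀ − S)·θ_c, so V = 0.585 × 17000 × (175 − 10.2) × 8.64 / [3050 × (1 + 0.0439 × 8.64)] = 1.42×10^7 / 4207 = 3366 m³.

V ≈ 3370 m³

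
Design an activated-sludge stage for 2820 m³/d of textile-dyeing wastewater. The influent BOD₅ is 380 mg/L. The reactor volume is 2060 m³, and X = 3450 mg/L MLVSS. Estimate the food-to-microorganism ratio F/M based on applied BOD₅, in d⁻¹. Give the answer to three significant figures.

F/M ≈ 0.151 d⁻¹

Food-to-microorganism ratio F/M = Q S₀ / (V X) = 2820 × 380 / (2060 × 3450) = 0.1508 d⁻¹.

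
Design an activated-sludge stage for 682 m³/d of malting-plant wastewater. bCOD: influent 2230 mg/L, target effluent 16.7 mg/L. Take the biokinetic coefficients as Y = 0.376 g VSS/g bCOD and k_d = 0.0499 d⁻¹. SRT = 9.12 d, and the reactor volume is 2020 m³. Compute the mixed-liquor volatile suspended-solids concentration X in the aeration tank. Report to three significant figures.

X ≈ 1760 mg/L

From V·X·(1 + k_d·θ_c) = Y·Q·(S₀ − S)·θ_c: X = 0.376 × 682 × (2230 − 16.7) × 9.12 / [2020 × (1 + 0.0499 × 9.12)] = 1761 mg/L.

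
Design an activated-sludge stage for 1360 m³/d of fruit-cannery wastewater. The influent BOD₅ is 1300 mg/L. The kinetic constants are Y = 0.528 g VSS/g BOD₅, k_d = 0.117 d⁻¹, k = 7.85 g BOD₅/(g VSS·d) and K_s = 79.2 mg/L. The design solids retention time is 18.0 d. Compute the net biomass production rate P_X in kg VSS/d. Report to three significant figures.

For a completely mixed reactor with recycle the Lawrence–McCarty relation gives S = K_s·(1 + k_d·θ_c) / [θ_c·(Y·k − k_d) − 1] = 79.2 × (1 + 0.117 × 18.0) / [18.0 × (0.528 × 7.85 − 0.117) − 1] = 246.0 / 71.50 = 3.440 mg/L.
Y_obs = Y / (1 + k_d θ_c) = 0.528 / (1 + 0.117 × 18.0) = 0.528 / 3.106 = 0.1700.
Mass of BOD₅ removed per day: Q(S₀ − S) = 1360 × 1297 g/m³ = 1763 kg/d.
So the net sludge growth is P_X = 0.1700 × 1763 = 299.8 kg VSS/d.

P_X ≈ 300 kg VSS/d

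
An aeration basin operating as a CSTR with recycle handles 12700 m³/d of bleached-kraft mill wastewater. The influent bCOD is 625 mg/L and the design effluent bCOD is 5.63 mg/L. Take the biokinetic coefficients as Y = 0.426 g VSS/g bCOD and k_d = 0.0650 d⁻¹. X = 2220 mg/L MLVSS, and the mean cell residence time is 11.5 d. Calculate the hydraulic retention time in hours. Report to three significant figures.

τ ≈ 18.8 h

Rearranging the biomass balance for a CMAS with decay, V = Y·Q·ΔS·θ_c / [X·(1+k_d θ_c)] = 0.426 × 12700 × (625 − 5.63) × 11.5 / [2220 × (1 + 0.0650 × 11.5)] = 3.85×10^7 / 3879 = 9933 m³.
HRT = V/Q = 9933 m³ / 12700 m³·d⁻¹ = 0.7821 d × 24 = 18.77 h.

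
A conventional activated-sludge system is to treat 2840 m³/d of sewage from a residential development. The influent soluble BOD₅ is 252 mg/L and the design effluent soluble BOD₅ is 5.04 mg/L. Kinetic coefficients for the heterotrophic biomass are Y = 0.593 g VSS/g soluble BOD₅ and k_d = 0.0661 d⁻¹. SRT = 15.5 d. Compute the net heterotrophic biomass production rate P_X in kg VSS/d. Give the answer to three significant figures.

Observed yield with endogenous decay: Y_obs = Y / (1 + k_d·θ_c) = 0.593 / (1 + 0.0661 × 15.5) = 0.593 / 2.025 = 0.2929 g VSS/g soluble BOD₅.
Substrate removed = Q·(S₀ − S) = 2840 m³/d × (252 − 5.04) g/m³ = 7.01×10^5 g/d = 701.4 kg/d.
P_X = Y_obs · Q(S₀ − S) = 0.2929 × 701.4 = 205.4 kg VSS/d.

P_X ≈ 205 kg VSS/d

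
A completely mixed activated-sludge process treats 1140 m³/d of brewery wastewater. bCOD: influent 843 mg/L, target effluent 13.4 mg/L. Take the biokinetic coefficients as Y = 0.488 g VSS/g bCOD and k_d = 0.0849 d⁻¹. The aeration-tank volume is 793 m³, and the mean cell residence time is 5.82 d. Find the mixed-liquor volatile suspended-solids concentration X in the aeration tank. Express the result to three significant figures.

X ≈ 2270 mg/L

From V·X·(1 + k_d·θ_c) = Y·Q·(S₀ − S)·θ_c: X = 0.488 × 1140 × (843 − 13.4) × 5.82 / [793 × (1 + 0.0849 × 5.82)] = 2267 mg/L.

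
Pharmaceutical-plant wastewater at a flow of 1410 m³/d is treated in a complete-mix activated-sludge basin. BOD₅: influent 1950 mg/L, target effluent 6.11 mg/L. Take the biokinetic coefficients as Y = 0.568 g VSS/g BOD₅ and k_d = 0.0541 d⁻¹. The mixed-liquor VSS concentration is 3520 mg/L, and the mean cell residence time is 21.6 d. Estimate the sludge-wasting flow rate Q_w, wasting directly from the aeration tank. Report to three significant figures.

Q_w ≈ 204 m³/d

Rearranging the biomass balance for a CMAS with decay, V = Y·Q·ΔS·θ_c / [X·(1+k_d θ_c)] = 0.568 × 1410 × (1950 − 6.11) × 21.6 / [3520 × (1 + 0.0541 × 21.6)] = 3.36×10^7 / 7633 = 4405 m³.
For wasting at MLVSS concentration, Q_w = V/θ_c = 4405/21.6 = 204.0 m³/d.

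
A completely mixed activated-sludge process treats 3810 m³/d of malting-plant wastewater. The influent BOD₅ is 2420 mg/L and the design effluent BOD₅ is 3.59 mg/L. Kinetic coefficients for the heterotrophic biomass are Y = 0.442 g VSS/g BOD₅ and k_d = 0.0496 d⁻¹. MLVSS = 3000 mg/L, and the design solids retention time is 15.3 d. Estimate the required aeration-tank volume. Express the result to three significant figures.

V ≈ 11800 m³

Steady-state biomass mass balance: V·X·(1 + k_d·θ_c) = Y·Q·(S₀ − S)·θ_c, so V = 0.442 × 3810 × (2420 − 3.59) × 15.3 / [3000 × (1 + 0.0496 × 15.3)] = 6.23×10^7 / 5277 = 11799 m³.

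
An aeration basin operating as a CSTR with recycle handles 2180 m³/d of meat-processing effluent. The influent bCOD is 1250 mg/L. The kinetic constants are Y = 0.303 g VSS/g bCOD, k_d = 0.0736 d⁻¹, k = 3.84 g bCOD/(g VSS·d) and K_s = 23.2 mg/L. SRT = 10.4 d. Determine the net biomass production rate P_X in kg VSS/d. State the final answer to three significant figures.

P_X ≈ 466 kg VSS/d

From the Monod/SRT balance for a CMAS, S = K_s·(1+k_d θ_c)/[θ_c·(Y k − k_d) − 1] = 23.2 × (1 + 0.0736 × 10.4) / [10.4 × (0.303 × 3.84 − 0.0736) − 1] = 40.96 / 10.34 = 3.963 mg/L.
Correct the yield for decay: Y_obs = Y/(1 + k_d θ_c) = 0.303 / (1 + 0.0736 × 10.4) = 0.303 / 1.765 = 0.1716.
ΔS = 1250 − 3.96 = 1246 mg/L, so the substrate removal rate is 2180 × 1246/1000 = 2716 kg bCOD/d.
So the net sludge growth is P_X = 0.1716 × 2716 = 466.2 kg VSS/d.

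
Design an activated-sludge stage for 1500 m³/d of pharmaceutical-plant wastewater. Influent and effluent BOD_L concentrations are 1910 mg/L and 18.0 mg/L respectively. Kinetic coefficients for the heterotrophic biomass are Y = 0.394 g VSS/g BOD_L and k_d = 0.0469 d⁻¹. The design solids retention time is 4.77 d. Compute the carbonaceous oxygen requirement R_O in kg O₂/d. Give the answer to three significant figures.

Correct the yield for decay: Y_obs = Y/(1 + k_d θ_c) = 0.394 / (1 + 0.0469 × 4.77) = 0.394 / 1.224 = 0.3220.
Mass of BOD_L removed per day: Q(S₀ − S) = 1500 × 1892 g/m³ = 2838 kg/d.
Biomass synthesised: P_X = Y_obs × 2838 = 913.8 kg VSS/d.
R_O = Q·ΔS − 1.42 P_X = 2838 − 1298 = 1540 kg O₂/d.

R_O ≈ 1540 kg O₂/d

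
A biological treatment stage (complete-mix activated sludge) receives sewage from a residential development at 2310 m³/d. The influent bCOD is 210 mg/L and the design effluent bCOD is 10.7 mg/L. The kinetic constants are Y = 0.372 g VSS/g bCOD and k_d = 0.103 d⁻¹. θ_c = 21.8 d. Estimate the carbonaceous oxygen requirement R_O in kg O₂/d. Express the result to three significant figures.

Observed yield with endogenous decay: Y_obs = Y / (1 + k_d·θ_c) = 0.372 / (1 + 0.103 × 21.8) = 0.372 / 3.245 = 0.1146 g VSS/g bCOD.
Q·(S₀ − S) = 2310 × (210 − 10.7) × 10⁻³ = 460.4 kg/d removed.
Net sludge production P_X = 0.1146 × 460.4 = 52.77 kg VSS/d.
R_O = Q·(S₀ − S) − 1.42·P_X = 460.4 − 1.42 × 52.77 = 385.4 kg O₂/d.

R_O ≈ 385 kg O₂/d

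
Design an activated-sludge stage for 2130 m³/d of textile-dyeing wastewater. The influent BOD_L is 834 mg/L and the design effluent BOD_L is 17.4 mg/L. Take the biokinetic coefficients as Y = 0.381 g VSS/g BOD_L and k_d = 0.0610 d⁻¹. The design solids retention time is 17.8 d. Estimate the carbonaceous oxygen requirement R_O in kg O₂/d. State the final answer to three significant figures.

R_O ≈ 1290 kg O₂/d

Observed yield with endogenous decay: Y_obs = Y / (1 + k_d·θ_c) = 0.381 / (1 + 0.0610 × 17.8) = 0.381 / 2.086 = 0.1827 g VSS/g BOD_L.
ΔS = 834 − 17.4 = 816.6 mg/L, so the substrate removal rate is 2130 × 816.6/1000 = 1739 kg BOD_L/d.
Net sludge production P_X = 0.1827 × 1739 = 317.7 kg VSS/d.
R_O = Q·(S₀ − S) − 1.42·P_X = 1739 − 1.42 × 317.7 = 1288 kg O₂/d.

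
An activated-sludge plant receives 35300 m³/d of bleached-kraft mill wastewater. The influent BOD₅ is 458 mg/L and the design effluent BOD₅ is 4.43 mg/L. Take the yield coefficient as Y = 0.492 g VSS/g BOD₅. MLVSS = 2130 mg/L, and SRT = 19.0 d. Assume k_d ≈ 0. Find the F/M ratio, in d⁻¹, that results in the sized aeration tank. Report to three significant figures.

F/M ≈ 0.108 d⁻¹

V·X = Y·Q·ΔS·θ_c gives V = 0.492 × 35300 × (458 − 4.43) × 19.0 / 2130 = 70268 m³.
F/M = Q·S₀ / (V·X) = 35300 × 458 / (70268 × 2130) = 0.1080 g BOD₅·(g VSS·d)⁻¹.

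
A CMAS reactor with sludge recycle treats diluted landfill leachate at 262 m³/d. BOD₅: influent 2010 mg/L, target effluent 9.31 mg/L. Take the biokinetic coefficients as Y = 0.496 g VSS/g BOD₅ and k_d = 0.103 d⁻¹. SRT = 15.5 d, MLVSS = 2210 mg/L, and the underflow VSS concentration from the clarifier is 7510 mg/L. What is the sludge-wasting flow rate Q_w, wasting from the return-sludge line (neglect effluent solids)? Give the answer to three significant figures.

From the SRT design equation V = Y Q (S₀−S) θ_c / [X (1 + k_d θ_c)] = 0.496 × 262 × (2010 − 9.31) × 15.5 / [2210 × (1 + 0.103 × 15.5)] = 4.03×10^6 / 5738 = 702.3 m³.
θ_c = V·X/(Q_w·X_r) when wasting from the recycle, so Q_w = V·X/(θ_c·X_r) = 702.3 × 2210 / (15.5 × 7510) = 13.33 m³/d.

Q_w ≈ 13.3 m³/d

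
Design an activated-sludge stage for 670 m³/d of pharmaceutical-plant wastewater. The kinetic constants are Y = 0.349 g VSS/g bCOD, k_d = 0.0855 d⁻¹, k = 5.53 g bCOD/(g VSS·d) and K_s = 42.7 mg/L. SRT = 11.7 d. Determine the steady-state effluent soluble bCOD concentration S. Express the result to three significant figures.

Effluent substrate depends only on kinetics and SRT: S = K_s(1 + k_d θ_c) / [θ_c(Yk − k_d) − 1] = 42.7 × (1 + 0.0855 × 11.7) / [11.7 × (0.349 × 5.53 − 0.0855) − 1] = 85.41 / 20.58 = 4.150 mg/L.

S ≈ 4.15 mg/L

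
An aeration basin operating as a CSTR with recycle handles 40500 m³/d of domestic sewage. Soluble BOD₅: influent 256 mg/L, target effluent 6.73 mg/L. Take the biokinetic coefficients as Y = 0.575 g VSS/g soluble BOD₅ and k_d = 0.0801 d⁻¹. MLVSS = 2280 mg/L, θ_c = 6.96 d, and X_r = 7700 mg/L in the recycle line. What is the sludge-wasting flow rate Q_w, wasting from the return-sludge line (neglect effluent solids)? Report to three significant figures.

Steady-state biomass mass balance: V·X·(1 + k_d·θ_c) = Y·Q·(S₀ − S)·θ_c, so V = 0.575 × 40500 × (256 − 6.73) × 6.96 / [2280 × (1 + 0.0801 × 6.96)] = 4.04×10^7 / 3551 = 11377 m³.
θ_c = V·X/(Q_w·X_r) when wasting from the recycle, so Q_w = V·X/(θ_c·X_r) = 11377 × 2280 / (6.96 × 7700) = 484.0 m³/d.

Q_w ≈ 484 m³/d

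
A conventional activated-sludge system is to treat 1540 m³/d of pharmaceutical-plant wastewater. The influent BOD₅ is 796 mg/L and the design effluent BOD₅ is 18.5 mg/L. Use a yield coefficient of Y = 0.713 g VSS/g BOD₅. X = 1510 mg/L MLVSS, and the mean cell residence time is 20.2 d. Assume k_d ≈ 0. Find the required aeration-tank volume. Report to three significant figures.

Biomass mass balance (decay neglected): V·X = Y·Q·(S₀ − S)·θ_c, so V = 0.713 × 1540 × (796 − 18.5) × 20.2 / 1510 = 11420 m³.

V ≈ 11400 m³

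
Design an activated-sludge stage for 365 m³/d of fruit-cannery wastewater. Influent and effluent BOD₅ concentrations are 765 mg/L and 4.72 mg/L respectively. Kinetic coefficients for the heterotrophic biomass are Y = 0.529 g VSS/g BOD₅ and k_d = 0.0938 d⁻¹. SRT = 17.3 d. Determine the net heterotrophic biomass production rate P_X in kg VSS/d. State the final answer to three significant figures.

Y_obs = Y / (1 + k_d θ_c) = 0.529 / (1 + 0.0938 × 17.3) = 0.529 / 2.623 = 0.2017.
Mass of BOD₅ removed per day: Q(S₀ − S) = 365 × 760.3 g/m³ = 277.5 kg/d.
Net biomass production P_X = Y_obs × Q·(S₀ − S) = 0.2017 × 277.5 = 55.97 kg VSS/d.

P_X ≈ 56.0 kg VSS/d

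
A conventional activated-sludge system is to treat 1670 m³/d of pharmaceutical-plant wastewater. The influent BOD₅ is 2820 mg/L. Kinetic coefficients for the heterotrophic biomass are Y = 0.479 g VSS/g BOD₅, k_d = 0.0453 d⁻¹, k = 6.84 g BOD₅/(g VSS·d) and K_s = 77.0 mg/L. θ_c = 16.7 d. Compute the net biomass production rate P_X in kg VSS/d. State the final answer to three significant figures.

P_X ≈ 1280 kg VSS/d

Effluent substrate depends only on kinetics and SRT: S = K_s(1 + k_d θ_c) / [θ_c(Yk − k_d) − 1] = 77.0 × (1 + 0.0453 × 16.7) / [16.7 × (0.479 × 6.84 − 0.0453) − 1] = 135.3 / 52.96 = 2.554 mg/L.
The observed yield is Y_obs = Y/(1 + k_d·θ_c) = 0.479 / (1 + 0.0453 × 16.7) = 0.479 / 1.757 = 0.2727 g VSS per g BOD₅ removed.
ΔS = 2820 − 2.55 = 2817 mg/L, so the substrate removal rate is 1670 × 2817/1000 = 4705 kg BOD₅/d.
So the net sludge growth is P_X = 0.2727 × 4705 = 1283 kg VSS/d.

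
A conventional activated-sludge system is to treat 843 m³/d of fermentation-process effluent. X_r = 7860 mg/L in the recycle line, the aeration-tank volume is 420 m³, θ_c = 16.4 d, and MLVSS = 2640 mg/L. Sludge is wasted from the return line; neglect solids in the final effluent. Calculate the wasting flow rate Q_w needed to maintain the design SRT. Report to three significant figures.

θ_c = V·X/(Q_w·X_r) when wasting from the recycle, so Q_w = V·X/(θ_c·X_r) = 420.0 × 2640 / (16.4 × 7860) = 8.602 m³/d.

Q_w ≈ 8.60 m³/d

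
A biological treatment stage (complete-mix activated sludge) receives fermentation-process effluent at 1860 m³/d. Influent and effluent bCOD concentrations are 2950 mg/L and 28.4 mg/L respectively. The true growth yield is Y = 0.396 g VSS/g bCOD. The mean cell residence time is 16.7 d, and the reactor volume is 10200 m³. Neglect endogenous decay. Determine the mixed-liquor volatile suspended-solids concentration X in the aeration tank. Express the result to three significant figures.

Without decay, X = Y Q (S₀−S) θ_c / V = 0.396 × 1860 × (2950 − 28.4) × 16.7 / 10200 = 3523 mg/L.

X ≈ 3520 mg/L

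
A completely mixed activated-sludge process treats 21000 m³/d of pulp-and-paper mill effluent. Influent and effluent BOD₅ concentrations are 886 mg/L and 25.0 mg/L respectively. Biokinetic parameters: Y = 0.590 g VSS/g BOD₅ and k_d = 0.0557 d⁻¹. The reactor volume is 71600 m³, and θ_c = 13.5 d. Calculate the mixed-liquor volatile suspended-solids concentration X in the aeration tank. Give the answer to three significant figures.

X = Y·Q·ΔS·θ_c / [V·(1 + k_d θ_c)] = 0.590 × 21000 × (886 − 25.0) × 13.5 / [71600 × (1 + 0.0557 × 13.5)] = 1148 mg/L.

X ≈ 1150 mg/L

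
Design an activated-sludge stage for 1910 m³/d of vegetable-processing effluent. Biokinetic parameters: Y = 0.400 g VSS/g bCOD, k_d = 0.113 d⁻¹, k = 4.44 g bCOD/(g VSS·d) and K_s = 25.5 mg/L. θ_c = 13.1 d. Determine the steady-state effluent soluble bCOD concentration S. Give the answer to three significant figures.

S ≈ 3.04 mg/L

For a completely mixed reactor with recycle the Lawrence–McCarty relation gives S = K_s·(1 + k_d·θ_c) / [θ_c·(Y·k − k_d) − 1] = 25.5 × (1 + 0.113 × 13.1) / [13.1 × (0.400 × 4.44 − 0.113) − 1] = 63.25 / 20.79 = 3.043 mg/L.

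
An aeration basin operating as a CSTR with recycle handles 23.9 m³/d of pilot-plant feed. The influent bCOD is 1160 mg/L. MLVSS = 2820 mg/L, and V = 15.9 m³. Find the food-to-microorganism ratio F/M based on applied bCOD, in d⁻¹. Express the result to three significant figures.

F/M ≈ 0.618 d⁻¹

F/M = Q·S₀ / (V·X) = 23.9 × 1160 / (15.90 × 2820) = 0.6183 g bCOD·(g VSS·d)⁻¹.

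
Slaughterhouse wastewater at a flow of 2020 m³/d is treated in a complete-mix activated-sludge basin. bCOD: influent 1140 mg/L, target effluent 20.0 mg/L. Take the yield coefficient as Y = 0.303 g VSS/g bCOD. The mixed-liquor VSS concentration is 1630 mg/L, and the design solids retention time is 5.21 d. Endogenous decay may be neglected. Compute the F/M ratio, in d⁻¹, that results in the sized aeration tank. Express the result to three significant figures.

F/M ≈ 0.645 d⁻¹

V·X = Y·Q·ΔS·θ_c gives V = 0.303 × 2020 × (1140 − 20.0) × 5.21 / 1630 = 2191 m³.
Food-to-microorganism ratio F/M = Q S₀ / (V X) = 2020 × 1140 / (2191 × 1630) = 0.6448 d⁻¹.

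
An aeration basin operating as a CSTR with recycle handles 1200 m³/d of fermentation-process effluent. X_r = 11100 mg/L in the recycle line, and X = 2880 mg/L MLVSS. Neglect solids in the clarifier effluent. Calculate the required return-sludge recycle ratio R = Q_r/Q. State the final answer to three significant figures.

Solids balance on the clarifier gives (1+R)X = R·X_r, so R = X/(X_r − X) = 2880 / (11100 − 2880) = 0.3504.

R ≈ 0.350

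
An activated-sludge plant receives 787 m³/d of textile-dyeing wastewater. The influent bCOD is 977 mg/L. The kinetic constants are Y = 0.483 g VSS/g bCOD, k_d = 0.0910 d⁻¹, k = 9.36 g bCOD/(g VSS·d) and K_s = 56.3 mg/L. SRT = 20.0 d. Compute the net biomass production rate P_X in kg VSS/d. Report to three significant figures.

From the Monod/SRT balance for a CMAS, S = K_s·(1+k_d θ_c)/[θ_c·(Y k − k_d) − 1] = 56.3 × (1 + 0.0910 × 20.0) / [20.0 × (0.483 × 9.36 − 0.0910) − 1] = 158.8 / 87.60 = 1.812 mg/L.
Y_obs = Y / (1 + k_d θ_c) = 0.483 / (1 + 0.0910 × 20.0) = 0.483 / 2.820 = 0.1713.
ΔS = 977 − 1.81 = 975.2 mg/L, so the substrate removal rate is 787 × 975.2/1000 = 767.5 kg bCOD/d.
So the net sludge growth is P_X = 0.1713 × 767.5 = 131.5 kg VSS/d.

P_X ≈ 131 kg VSS/d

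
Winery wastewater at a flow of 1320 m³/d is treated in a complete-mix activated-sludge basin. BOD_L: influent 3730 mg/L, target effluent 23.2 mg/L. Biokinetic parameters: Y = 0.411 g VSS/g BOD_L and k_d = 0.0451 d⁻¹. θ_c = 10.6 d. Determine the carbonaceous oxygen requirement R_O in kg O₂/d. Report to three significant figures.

R_O ≈ 2960 kg O₂/d

Y_obs = Y / (1 + k_d θ_c) = 0.411 / (1 + 0.0451 × 10.6) = 0.411 / 1.478 = 0.2781.
Q·(S₀ − S) = 1320 × (3730 − 23.2) × 10⁻³ = 4893 kg/d removed.
Net sludge production P_X = 0.2781 × 4893 = 1361 kg VSS/d.
Carbonaceous O₂ demand = substrate oxidised − cell-mass equivalent = 4893 − 1.42 × 1361 = 2961 kg O₂/d.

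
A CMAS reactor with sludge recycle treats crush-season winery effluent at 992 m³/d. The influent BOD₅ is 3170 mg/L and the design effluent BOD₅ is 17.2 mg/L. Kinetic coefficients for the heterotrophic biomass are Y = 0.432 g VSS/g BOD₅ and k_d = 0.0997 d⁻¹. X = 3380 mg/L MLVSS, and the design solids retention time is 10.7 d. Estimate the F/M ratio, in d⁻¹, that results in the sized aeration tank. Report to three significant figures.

F/M ≈ 0.450 d⁻¹

Rearranging the biomass balance for a CMAS with decay, V = Y·Q·ΔS·θ_c / [X·(1+k_d θ_c)] = 0.432 × 992 × (3170 − 17.2) × 10.7 / [3380 × (1 + 0.0997 × 10.7)] = 1.45×10^7 / 6986 = 2069 m³.
Food-to-microorganism ratio F/M = Q S₀ / (V X) = 992 × 3170 / (2069 × 3380) = 0.4496 d⁻¹.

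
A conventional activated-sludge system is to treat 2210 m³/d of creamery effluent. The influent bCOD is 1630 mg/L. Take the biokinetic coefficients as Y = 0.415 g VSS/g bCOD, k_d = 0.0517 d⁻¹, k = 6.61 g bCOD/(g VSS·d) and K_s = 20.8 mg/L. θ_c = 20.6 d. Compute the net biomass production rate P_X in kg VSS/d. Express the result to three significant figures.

P_X ≈ 724 kg VSS/d

For a completely mixed reactor with recycle the Lawrence–McCarty relation gives S = K_s·(1 + k_d·θ_c) / [θ_c·(Y·k − k_d) − 1] = 20.8 × (1 + 0.0517 × 20.6) / [20.6 × (0.415 × 6.61 − 0.0517) − 1] = 42.95 / 54.44 = 0.7889 mg/L.
Correct the yield for decay: Y_obs = Y/(1 + k_d θ_c) = 0.415 / (1 + 0.0517 × 20.6) = 0.415 / 2.065 = 0.2010.
Substrate removed = Q·(S₀ − S) = 2210 m³/d × (1630 − 0.789) g/m³ = 3.6×10^6 g/d = 3601 kg/d.
So the net sludge growth is P_X = 0.2010 × 3601 = 723.6 kg VSS/d.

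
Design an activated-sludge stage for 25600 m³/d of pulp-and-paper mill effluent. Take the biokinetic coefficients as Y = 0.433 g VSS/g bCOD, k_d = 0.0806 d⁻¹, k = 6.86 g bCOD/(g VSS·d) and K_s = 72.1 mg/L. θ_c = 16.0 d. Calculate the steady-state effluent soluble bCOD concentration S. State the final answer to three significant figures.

From the Monod/SRT balance for a CMAS, S = K_s·(1+k_d θ_c)/[θ_c·(Y k − k_d) − 1] = 72.1 × (1 + 0.0806 × 16.0) / [16.0 × (0.433 × 6.86 − 0.0806) − 1] = 165.1 / 45.24 = 3.649 mg/L.

S ≈ 3.65 mg/L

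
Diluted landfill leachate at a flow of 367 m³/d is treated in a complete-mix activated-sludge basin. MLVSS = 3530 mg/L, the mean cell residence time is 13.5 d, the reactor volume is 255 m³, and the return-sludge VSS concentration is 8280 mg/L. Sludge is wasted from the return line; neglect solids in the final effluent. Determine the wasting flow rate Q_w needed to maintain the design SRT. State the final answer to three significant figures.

Q_w ≈ 8.05 m³/d

θ_c = V·X/(Q_w·X_r) when wasting from the recycle, so Q_w = V·X/(θ_c·X_r) = 255.0 × 3530 / (13.5 × 8280) = 8.053 m³/d.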